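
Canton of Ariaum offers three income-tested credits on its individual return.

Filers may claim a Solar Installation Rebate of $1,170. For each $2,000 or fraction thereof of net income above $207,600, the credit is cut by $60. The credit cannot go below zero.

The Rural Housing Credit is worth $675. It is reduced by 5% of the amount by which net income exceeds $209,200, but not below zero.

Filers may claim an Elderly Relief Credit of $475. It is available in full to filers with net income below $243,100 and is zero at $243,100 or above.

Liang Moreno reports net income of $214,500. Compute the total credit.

$1,815

Solar Installation Rebate: income exceeds $207,600 by $6,900, which is 4 full-or-partial $2,000 increments; reduction = 4 × $60 = $240, leaving $930.
Rural Housing Credit: 5% of the $5,300 excess over $209,200 is $265; credit = $675 − $265 = $410.
Elderly Relief Credit: $214,500 is below the $243,100 cutoff, so the full $475 applies.
Total: $930 + $410 + $475 = $1,815.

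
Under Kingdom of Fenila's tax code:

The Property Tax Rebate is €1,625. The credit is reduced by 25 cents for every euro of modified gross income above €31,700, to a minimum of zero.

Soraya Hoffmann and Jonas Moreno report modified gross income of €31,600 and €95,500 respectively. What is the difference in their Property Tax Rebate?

€1,625

Soraya (€31,600): Property Tax Rebate: €31,600 is at or below the €31,700 threshold, so the full €1,625 applies.
Jonas (€95,500): Property Tax Rebate: 25% of the €63,800 excess over €31,700 is €15,950 ≥ base, so the credit is €0.
Difference: |€1,625 − €0| = €1,625.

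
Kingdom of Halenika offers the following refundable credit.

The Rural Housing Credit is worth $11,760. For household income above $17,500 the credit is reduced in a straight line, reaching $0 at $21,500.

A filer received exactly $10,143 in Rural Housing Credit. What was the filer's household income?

$10,143 is 10,143/11,760 of the full $11,760, so 1,617/11,760 of the $4,000 range has been used: income = $17,500 + $4,000 × 1,617/11,760 = $18,050.

$18,050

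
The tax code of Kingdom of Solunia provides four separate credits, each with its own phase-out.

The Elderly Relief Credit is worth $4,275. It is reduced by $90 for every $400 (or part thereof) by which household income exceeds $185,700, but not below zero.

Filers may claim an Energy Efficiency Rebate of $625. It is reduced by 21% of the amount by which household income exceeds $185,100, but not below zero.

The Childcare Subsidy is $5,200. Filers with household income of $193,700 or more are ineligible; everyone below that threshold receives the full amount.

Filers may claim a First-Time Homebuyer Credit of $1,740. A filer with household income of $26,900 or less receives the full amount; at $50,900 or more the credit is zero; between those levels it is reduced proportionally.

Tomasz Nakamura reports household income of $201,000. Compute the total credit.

$765

Elderly Relief Credit: income exceeds $185,700 by $15,300, which is 39 full-or-partial $400 increments; reduction = 39 × $90 = $3,510, leaving $765.
Energy Efficiency Rebate: 21% of the $15,900 excess over $185,100 is $3,339 ≥ base, so the credit is $0.
Childcare Subsidy: $201,000 meets or exceeds the $193,700 cutoff, so the credit is $0.
First-Time Homebuyer Credit: $201,000 is at or above $50,900, so the credit is $0.
Total: $765 + $0 + $0 + $0 = $765.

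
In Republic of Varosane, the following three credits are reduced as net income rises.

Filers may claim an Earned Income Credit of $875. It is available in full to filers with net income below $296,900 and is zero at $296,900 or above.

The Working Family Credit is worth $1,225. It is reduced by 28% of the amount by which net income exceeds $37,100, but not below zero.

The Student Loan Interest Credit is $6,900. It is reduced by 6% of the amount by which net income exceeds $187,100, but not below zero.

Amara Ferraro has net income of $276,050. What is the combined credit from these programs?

Earned Income Credit: $276,050 is below the $296,900 cutoff, so the full $875 applies.
Working Family Credit: 28% of the $238,950 excess over $37,100 is $66,906 ≥ base, so the credit is $0.
Student Loan Interest Credit: 6% of the $88,950 excess over $187,100 is $5,337; credit = $6,900 − $5,337 = $1,563.
Total: $875 + $0 + $1,563 = $2,438.

$2,438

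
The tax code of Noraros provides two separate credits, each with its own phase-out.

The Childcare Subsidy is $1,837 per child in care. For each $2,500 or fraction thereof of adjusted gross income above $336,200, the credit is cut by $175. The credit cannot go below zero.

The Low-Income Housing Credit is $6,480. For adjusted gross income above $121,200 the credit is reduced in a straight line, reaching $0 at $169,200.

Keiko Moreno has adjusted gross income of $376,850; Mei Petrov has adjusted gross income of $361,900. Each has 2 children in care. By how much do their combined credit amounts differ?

$1,050

Keiko ($376,850): Childcare Subsidy: base = 2 × $1,837 = $3,674. income exceeds $336,200 by $40,650, which is 17 full-or-partial $2,500 increments; reduction = 17 × $175 = $2,975, leaving $699. Low-Income Housing Credit: $376,850 is at or above $169,200, so the credit is $0. total $699 + $0 = $699
Mei ($361,900): Childcare Subsidy: base = 2 × $1,837 = $3,674. income exceeds $336,200 by $25,700, which is 11 full-or-partial $2,500 increments; reduction = 11 × $175 = $1,925, leaving $1,749. Low-Income Housing Credit: $361,900 is at or above $169,200, so the credit is $0. total $1,749 + $0 = $1,749
Difference: |$699 − $1,749| = $1,050.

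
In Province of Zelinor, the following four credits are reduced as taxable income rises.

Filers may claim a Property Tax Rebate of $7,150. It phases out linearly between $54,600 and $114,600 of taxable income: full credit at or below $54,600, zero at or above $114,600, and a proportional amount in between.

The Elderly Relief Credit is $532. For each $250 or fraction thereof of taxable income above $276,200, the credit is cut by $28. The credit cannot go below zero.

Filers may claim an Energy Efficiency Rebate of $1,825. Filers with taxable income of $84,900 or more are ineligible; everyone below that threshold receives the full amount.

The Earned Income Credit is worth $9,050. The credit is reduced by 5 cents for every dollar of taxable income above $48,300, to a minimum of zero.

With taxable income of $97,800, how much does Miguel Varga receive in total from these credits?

$9,109

Property Tax Rebate: $97,800 is $43,200 into a $60,000 phase-out range, leaving 16,800/60,000 of the credit: $7,150 × 16,800/60,000 = $2,002.
Elderly Relief Credit: $97,800 is at or below the $276,200 threshold, so the full $532 applies.
Energy Efficiency Rebate: $97,800 meets or exceeds the $84,900 cutoff, so the credit is $0.
Earned Income Credit: 5% of the $49,500 excess over $48,300 is $2,475; credit = $9,050 − $2,475 = $6,575.
Total: $2,002 + $532 + $0 + $6,575 = $9,109.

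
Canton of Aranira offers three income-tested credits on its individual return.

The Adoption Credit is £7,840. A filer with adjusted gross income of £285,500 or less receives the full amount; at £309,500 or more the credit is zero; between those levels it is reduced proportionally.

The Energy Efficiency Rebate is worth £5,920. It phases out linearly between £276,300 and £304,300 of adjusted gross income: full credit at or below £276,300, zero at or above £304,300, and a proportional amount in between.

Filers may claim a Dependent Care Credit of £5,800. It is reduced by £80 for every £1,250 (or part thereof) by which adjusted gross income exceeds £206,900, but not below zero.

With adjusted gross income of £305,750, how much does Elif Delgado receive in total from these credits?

£1,225

Adoption Credit: £305,750 is £20,250 into a £24,000 phase-out range, leaving 3,750/24,000 of the credit: £7,840 × 3,750/24,000 = £1,225.
Energy Efficiency Rebate: £305,750 is at or above £304,300, so the credit is £0.
Dependent Care Credit: income exceeds £206,900 by £98,850 → 80 increments × £80 = £6,400 ≥ base, so the credit is £0.
Total: £1,225 + £0 + £0 = £1,225.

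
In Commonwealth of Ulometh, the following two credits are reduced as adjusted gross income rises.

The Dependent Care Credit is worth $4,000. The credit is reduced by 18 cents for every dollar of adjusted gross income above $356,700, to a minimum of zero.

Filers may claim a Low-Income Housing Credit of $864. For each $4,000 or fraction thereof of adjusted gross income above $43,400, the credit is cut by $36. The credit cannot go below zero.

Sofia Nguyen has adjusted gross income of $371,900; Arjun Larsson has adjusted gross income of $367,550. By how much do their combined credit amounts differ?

Sofia ($371,900): Dependent Care Credit: 18% of the $15,200 excess over $356,700 is $2,736; credit = $4,000 − $2,736 = $1,264. Low-Income Housing Credit: income exceeds $43,400 by $328,500 → 83 increments × $36 = $2,988 ≥ base, so the credit is $0. total $1,264 + $0 = $1,264
Arjun ($367,550): Dependent Care Credit: 18% of the $10,850 excess over $356,700 is $1,953; credit = $4,000 − $1,953 = $2,047. Low-Income Housing Credit: income exceeds $43,400 by $324,150 → 82 increments × $36 = $2,952 ≥ base, so the credit is $0. total $2,047 + $0 = $2,047
Difference: |$1,264 − $2,047| = $783.

$783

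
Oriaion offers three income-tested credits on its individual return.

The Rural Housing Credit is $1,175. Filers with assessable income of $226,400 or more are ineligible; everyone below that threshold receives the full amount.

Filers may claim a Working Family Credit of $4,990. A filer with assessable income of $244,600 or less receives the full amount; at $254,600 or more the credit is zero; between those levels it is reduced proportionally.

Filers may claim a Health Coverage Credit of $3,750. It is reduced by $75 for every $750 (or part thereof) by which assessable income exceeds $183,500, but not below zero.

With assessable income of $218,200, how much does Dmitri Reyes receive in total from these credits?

$6,390

Rural Housing Credit: $218,200 is below the $226,400 cutoff, so the full $1,175 applies.
Working Family Credit: $218,200 is at or below the $244,600 threshold, so the full $4,990 applies.
Health Coverage Credit: income exceeds $183,500 by $34,700, which is 47 full-or-partial $750 increments; reduction = 47 × $75 = $3,525, leaving $225.
Total: $1,175 + $4,990 + $225 = $6,390.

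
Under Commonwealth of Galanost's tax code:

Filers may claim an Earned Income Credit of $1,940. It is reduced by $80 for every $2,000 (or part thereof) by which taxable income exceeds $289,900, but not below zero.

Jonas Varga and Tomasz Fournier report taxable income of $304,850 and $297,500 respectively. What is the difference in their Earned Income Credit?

$320

Jonas ($304,850): Earned Income Credit: income exceeds $289,900 by $14,950, which is 8 full-or-partial $2,000 increments; reduction = 8 × $80 = $640, leaving $1,300.
Tomasz ($297,500): Earned Income Credit: income exceeds $289,900 by $7,600, which is 4 full-or-partial $2,000 increments; reduction = 4 × $80 = $320, leaving $1,620.
Difference: |$1,300 − $1,620| = $320.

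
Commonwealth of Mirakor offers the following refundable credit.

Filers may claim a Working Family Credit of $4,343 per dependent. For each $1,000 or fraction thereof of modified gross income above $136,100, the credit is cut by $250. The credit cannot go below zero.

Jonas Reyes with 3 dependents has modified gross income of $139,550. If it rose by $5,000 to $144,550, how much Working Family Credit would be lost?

$1,250

At $139,550 — base = 3 × $4,343 = $13,029. income exceeds $136,100 by $3,450, which is 4 full-or-partial $1,000 increments; reduction = 4 × $250 = $1,000, leaving $12,029.
At $144,550 — base = 3 × $4,343 = $13,029. income exceeds $136,100 by $8,450, which is 9 full-or-partial $1,000 increments; reduction = 9 × $250 = $2,250, leaving $10,779.
Lost: $12,029 − $10,779 = $1,250.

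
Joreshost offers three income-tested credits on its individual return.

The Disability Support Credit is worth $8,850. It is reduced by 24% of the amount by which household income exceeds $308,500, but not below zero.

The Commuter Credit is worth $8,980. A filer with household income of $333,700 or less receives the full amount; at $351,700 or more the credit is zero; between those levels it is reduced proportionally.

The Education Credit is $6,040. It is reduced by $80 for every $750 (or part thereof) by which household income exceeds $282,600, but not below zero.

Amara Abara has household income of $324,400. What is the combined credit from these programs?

$15,574

Disability Support Credit: 24% of the $15,900 excess over $308,500 is $3,816; credit = $8,850 − $3,816 = $5,034.
Commuter Credit: $324,400 is at or below the $333,700 threshold, so the full $8,980 applies.
Education Credit: income exceeds $282,600 by $41,800, which is 56 full-or-partial $750 increments; reduction = 56 × $80 = $4,480, leaving $1,560.
Total: $5,034 + $8,980 + $1,560 = $15,574.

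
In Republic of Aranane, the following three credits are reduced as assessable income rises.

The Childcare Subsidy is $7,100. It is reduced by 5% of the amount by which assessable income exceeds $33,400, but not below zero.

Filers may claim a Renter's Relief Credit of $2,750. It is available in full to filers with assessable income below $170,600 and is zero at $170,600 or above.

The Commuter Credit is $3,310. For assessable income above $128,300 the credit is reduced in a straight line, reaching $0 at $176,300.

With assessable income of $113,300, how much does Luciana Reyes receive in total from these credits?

$9,165

Childcare Subsidy: 5% of the $79,900 excess over $33,400 is $3,995; credit = $7,100 − $3,995 = $3,105.
Renter's Relief Credit: $113,300 is below the $170,600 cutoff, so the full $2,750 applies.
Commuter Credit: $113,300 is at or below the $128,300 threshold, so the full $3,310 applies.
Total: $3,105 + $2,750 + $3,310 = $9,165.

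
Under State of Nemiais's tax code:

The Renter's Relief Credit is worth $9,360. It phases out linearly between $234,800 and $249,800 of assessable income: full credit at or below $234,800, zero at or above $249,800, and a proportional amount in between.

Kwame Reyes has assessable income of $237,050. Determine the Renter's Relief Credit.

Renter's Relief Credit: $237,050 is $2,250 into a $15,000 phase-out range, leaving 12,750/15,000 of the credit: $9,360 × 12,750/15,000 = $7,956.

$7,956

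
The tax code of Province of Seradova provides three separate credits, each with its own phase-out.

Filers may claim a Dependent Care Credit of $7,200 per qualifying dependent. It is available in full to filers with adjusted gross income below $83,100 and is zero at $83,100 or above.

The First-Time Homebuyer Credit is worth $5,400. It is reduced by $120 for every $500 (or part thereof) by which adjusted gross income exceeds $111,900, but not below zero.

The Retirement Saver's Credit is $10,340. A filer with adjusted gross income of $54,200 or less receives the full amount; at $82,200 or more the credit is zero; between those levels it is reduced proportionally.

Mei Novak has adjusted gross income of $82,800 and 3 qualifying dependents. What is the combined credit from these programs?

$27,000

Dependent Care Credit: base = 3 × $7,200 = $21,600. $82,800 is below the $83,100 cutoff, so the full $21,600 applies.
First-Time Homebuyer Credit: $82,800 is at or below the $111,900 threshold, so the full $5,400 applies.
Retirement Saver's Credit: $82,800 is at or above $82,200, so the credit is $0.
Total: $21,600 + $5,400 + $0 = $27,000.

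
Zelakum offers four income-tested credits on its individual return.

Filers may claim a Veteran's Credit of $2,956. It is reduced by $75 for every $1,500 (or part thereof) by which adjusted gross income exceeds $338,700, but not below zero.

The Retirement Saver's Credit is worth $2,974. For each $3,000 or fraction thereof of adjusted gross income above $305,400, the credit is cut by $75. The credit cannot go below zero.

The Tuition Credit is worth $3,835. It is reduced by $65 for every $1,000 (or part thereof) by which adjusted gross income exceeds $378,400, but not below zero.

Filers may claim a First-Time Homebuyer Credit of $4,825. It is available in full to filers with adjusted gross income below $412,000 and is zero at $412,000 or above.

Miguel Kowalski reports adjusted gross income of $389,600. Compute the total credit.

$9,085

Veteran's Credit: income exceeds $338,700 by $50,900, which is 34 full-or-partial $1,500 increments; reduction = 34 × $75 = $2,550, leaving $406.
Retirement Saver's Credit: income exceeds $305,400 by $84,200, which is 29 full-or-partial $3,000 increments; reduction = 29 × $75 = $2,175, leaving $799.
Tuition Credit: income exceeds $378,400 by $11,200, which is 12 full-or-partial $1,000 increments; reduction = 12 × $65 = $780, leaving $3,055.
First-Time Homebuyer Credit: $389,600 is below the $412,000 cutoff, so the full $4,825 applies.
Total: $406 + $799 + $3,055 + $4,825 = $9,085.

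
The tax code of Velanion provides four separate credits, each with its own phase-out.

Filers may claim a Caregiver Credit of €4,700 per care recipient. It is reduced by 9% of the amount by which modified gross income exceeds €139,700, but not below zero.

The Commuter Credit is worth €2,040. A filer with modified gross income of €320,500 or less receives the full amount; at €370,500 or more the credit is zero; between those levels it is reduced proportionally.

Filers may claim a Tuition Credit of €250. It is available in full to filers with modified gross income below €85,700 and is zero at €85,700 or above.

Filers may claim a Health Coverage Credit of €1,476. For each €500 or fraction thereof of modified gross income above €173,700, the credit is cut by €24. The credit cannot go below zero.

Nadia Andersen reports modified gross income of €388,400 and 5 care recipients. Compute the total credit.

Caregiver Credit: base = 5 × €4,700 = €23,500. 9% of the €248,700 excess over €139,700 is €22,383; credit = €23,500 − €22,383 = €1,117.
Commuter Credit: €388,400 is at or above €370,500, so the credit is €0.
Tuition Credit: €388,400 meets or exceeds the €85,700 cutoff, so the credit is €0.
Health Coverage Credit: income exceeds €173,700 by €214,700 → 430 increments × €24 = €10,320 ≥ base, so the credit is €0.
Total: €1,117 + €0 + €0 + €0 = €1,117.

€1,117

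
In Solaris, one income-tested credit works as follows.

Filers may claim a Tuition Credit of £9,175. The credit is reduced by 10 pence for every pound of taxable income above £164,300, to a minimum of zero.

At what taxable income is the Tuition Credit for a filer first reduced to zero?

£256,050

The credit falls by 10% of each pound above £164,300, so it reaches zero when the excess is £9,175 / 10% = £91,750: income = £164,300 + £91,750 = £256,050.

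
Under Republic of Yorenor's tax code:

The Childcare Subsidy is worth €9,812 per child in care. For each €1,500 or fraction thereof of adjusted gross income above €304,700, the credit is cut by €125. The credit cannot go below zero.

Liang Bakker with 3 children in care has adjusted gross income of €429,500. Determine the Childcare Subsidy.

€18,936

Childcare Subsidy: base = 3 × €9,812 = €29,436. income exceeds €304,700 by €124,800, which is 84 full-or-partial €1,500 increments; reduction = 84 × €125 = €10,500, leaving €18,936.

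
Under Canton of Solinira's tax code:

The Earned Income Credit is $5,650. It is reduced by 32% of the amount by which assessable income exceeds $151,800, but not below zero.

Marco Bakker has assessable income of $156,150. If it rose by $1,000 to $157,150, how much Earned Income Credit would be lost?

$320

At $156,150 — 32% of the $4,350 excess over $151,800 is $1,392; credit = $5,650 − $1,392 = $4,258.
At $157,150 — 32% of the $5,350 excess over $151,800 is $1,712; credit = $5,650 − $1,712 = $3,938.
Lost: $4,258 − $3,938 = $320.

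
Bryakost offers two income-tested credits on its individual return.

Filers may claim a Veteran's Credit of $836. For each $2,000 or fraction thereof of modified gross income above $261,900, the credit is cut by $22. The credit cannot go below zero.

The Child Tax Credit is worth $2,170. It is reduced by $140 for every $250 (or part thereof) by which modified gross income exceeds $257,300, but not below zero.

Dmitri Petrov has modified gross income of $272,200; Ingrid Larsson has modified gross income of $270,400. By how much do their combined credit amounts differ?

$22

Dmitri ($272,200): Veteran's Credit: income exceeds $261,900 by $10,300, which is 6 full-or-partial $2,000 increments; reduction = 6 × $22 = $132, leaving $704. Child Tax Credit: income exceeds $257,300 by $14,900 → 60 increments × $140 = $8,400 ≥ base, so the credit is $0. total $704 + $0 = $704
Ingrid ($270,400): Veteran's Credit: income exceeds $261,900 by $8,500, which is 5 full-or-partial $2,000 increments; reduction = 5 × $22 = $110, leaving $726. Child Tax Credit: income exceeds $257,300 by $13,100 → 53 increments × $140 = $7,420 ≥ base, so the credit is $0. total $726 + $0 = $726
Difference: |$704 − $726| = $22.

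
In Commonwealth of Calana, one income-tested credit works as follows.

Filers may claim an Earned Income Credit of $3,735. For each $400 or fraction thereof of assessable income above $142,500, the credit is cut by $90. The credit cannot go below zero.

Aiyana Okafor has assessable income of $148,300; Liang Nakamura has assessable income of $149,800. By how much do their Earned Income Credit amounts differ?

Aiyana ($148,300): Earned Income Credit: income exceeds $142,500 by $5,800, which is 15 full-or-partial $400 increments; reduction = 15 × $90 = $1,350, leaving $2,385.
Liang ($149,800): Earned Income Credit: income exceeds $142,500 by $7,300, which is 19 full-or-partial $400 increments; reduction = 19 × $90 = $1,710, leaving $2,025.
Difference: |$2,385 − $2,025| = $360.

$360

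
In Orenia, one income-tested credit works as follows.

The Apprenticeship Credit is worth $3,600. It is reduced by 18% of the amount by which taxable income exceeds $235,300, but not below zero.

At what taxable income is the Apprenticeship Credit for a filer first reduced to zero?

$255,300

The credit falls by 18% of each dollar above $235,300, so it reaches zero when the excess is $3,600 / 18% = $20,000: income = $235,300 + $20,000 = $255,300.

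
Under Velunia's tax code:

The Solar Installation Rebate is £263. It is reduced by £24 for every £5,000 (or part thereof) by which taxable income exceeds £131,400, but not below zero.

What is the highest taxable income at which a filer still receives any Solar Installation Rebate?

£181,400

After 10 increments the reduction is 10 × £24 = £240, leaving £23; one more increment wipes it out. Increment 10 ends at excess 10 × £5,000 = £50,000, so the highest qualifying income is £131,400 + £50,000 = £181,400.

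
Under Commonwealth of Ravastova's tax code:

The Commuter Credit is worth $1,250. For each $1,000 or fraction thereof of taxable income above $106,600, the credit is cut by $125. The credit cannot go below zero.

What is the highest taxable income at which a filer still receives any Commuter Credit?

After 9 increments the reduction is 9 × $125 = $1,125, leaving $125; one more increment wipes it out. Increment 9 ends at excess 9 × $1,000 = $9,000, so the highest qualifying income is $106,600 + $9,000 = $115,600.

$115,600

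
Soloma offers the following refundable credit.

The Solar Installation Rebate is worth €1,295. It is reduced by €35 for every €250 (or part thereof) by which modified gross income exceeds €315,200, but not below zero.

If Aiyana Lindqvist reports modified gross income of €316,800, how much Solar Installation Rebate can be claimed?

Solar Installation Rebate: income exceeds €315,200 by €1,600, which is 7 full-or-partial €250 increments; reduction = 7 × €35 = €245, leaving €1,050.

€1,050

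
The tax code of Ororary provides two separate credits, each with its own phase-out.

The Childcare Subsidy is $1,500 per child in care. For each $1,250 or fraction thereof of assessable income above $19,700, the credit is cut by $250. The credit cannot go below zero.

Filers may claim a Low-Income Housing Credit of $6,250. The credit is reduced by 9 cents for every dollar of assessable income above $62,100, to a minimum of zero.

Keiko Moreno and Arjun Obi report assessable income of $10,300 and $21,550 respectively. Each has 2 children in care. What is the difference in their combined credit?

$500

Keiko ($10,300): Childcare Subsidy: base = 2 × $1,500 = $3,000. $10,300 is at or below the $19,700 threshold, so the full $3,000 applies. Low-Income Housing Credit: $10,300 is at or below the $62,100 threshold, so the full $6,250 applies. total $3,000 + $6,250 = $9,250
Arjun ($21,550): Childcare Subsidy: base = 2 × $1,500 = $3,000. income exceeds $19,700 by $1,850, which is 2 full-or-partial $1,250 increments; reduction = 2 × $250 = $500, leaving $2,500. Low-Income Housing Credit: $21,550 is at or below the $62,100 threshold, so the full $6,250 applies. total $2,500 + $6,250 = $8,750
Difference: |$9,250 − $8,750| = $500.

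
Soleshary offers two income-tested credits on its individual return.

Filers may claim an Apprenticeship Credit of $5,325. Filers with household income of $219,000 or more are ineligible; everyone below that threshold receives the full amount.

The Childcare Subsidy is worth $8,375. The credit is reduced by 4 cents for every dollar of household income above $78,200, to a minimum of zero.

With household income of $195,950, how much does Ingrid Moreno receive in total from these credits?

$8,990

Apprenticeship Credit: $195,950 is below the $219,000 cutoff, so the full $5,325 applies.
Childcare Subsidy: 4% of the $117,750 excess over $78,200 is $4,710; credit = $8,375 − $4,710 = $3,665.
Total: $5,325 + $3,665 = $8,990.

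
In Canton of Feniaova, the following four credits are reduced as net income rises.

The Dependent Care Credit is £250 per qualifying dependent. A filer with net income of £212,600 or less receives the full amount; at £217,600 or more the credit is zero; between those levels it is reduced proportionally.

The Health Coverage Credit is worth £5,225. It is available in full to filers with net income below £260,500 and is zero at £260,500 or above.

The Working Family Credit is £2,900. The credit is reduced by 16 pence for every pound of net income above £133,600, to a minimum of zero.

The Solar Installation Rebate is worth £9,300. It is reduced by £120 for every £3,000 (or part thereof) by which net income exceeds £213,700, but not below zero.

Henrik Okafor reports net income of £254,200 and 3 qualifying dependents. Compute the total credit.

Dependent Care Credit: base = 3 × £250 = £750. £254,200 is at or above £217,600, so the credit is £0.
Health Coverage Credit: £254,200 is below the £260,500 cutoff, so the full £5,225 applies.
Working Family Credit: 16% of the £120,600 excess over £133,600 is £19,296 ≥ base, so the credit is £0.
Solar Installation Rebate: income exceeds £213,700 by £40,500, which is 14 full-or-partial £3,000 increments; reduction = 14 × £120 = £1,680, leaving £7,620.
Total: £0 + £5,225 + £0 + £7,620 = £12,845.

£12,845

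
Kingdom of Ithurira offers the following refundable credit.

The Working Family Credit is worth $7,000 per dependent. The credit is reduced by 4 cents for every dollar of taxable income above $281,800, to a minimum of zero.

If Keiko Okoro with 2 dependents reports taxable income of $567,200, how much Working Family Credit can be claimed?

Working Family Credit: base = 2 × $7,000 = $14,000. 4% of the $285,400 excess over $281,800 is $11,416; credit = $14,000 − $11,416 = $2,584.

$2,584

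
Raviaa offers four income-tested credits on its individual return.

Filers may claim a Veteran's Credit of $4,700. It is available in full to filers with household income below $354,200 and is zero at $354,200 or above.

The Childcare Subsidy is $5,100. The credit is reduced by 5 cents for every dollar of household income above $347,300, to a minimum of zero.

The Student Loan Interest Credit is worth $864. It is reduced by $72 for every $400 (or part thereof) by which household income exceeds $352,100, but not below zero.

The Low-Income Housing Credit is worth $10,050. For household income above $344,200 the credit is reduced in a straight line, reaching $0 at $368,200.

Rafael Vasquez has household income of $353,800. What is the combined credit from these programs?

$16,009

Veteran's Credit: $353,800 is below the $354,200 cutoff, so the full $4,700 applies.
Childcare Subsidy: 5% of the $6,500 excess over $347,300 is $325; credit = $5,100 − $325 = $4,775.
Student Loan Interest Credit: income exceeds $352,100 by $1,700, which is 5 full-or-partial $400 increments; reduction = 5 × $72 = $360, leaving $504.
Low-Income Housing Credit: $353,800 is $9,600 into a $24,000 phase-out range, leaving 14,400/24,000 of the credit: $10,050 × 14,400/24,000 = $6,030.
Total: $4,700 + $4,775 + $504 + $6,030 = $16,009.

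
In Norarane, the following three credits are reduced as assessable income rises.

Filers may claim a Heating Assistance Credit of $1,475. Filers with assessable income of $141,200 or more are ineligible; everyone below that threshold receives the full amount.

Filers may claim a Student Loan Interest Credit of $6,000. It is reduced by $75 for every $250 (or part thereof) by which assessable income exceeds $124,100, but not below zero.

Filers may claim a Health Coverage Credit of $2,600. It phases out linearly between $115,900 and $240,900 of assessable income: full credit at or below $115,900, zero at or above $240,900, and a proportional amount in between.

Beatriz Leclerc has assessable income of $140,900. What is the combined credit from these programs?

Heating Assistance Credit: $140,900 is below the $141,200 cutoff, so the full $1,475 applies.
Student Loan Interest Credit: income exceeds $124,100 by $16,800, which is 68 full-or-partial $250 increments; reduction = 68 × $75 = $5,100, leaving $900.
Health Coverage Credit: $140,900 is $25,000 into a $125,000 phase-out range, leaving 100,000/125,000 of the credit: $2,600 × 100,000/125,000 = $2,080.
Total: $1,475 + $900 + $2,080 = $4,455.

$4,455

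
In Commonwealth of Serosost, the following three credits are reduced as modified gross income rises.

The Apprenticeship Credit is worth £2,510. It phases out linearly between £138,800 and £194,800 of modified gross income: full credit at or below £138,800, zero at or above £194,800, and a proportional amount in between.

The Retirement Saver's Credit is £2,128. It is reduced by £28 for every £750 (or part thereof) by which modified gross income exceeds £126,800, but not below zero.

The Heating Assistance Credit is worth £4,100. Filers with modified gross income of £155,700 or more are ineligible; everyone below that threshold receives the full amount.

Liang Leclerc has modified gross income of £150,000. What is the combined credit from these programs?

Apprenticeship Credit: £150,000 is £11,200 into a £56,000 phase-out range, leaving 44,800/56,000 of the credit: £2,510 × 44,800/56,000 = £2,008.
Retirement Saver's Credit: income exceeds £126,800 by £23,200, which is 31 full-or-partial £750 increments; reduction = 31 × £28 = £868, leaving £1,260.
Heating Assistance Credit: £150,000 is below the £155,700 cutoff, so the full £4,100 applies.
Total: £2,008 + £1,260 + £4,100 = £7,368.

£7,368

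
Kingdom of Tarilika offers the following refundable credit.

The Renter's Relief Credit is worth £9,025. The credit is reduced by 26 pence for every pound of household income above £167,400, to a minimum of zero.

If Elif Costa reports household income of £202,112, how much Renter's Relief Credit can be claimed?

Renter's Relief Credit: 26% of the £34,712 excess over £167,400 is £9,025.12 ≥ base, so the credit is £0.

£0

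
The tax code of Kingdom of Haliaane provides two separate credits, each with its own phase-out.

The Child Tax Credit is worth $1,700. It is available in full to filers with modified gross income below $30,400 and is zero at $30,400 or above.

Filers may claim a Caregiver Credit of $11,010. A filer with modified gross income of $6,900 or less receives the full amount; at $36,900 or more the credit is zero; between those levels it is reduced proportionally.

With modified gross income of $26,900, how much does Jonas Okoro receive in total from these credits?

Child Tax Credit: $26,900 is below the $30,400 cutoff, so the full $1,700 applies.
Caregiver Credit: $26,900 is $20,000 into a $30,000 phase-out range, leaving 10,000/30,000 of the credit: $11,010 × 10,000/30,000 = $3,670.
Total: $1,700 + $3,670 = $5,370.

$5,370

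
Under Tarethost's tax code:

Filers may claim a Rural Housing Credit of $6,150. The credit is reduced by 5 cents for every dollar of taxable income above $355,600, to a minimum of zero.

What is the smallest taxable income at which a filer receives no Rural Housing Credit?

The credit falls by 5% of each dollar above $355,600, so it reaches zero when the excess is $6,150 / 5% = $123,000: income = $355,600 + $123,000 = $478,600.

$478,600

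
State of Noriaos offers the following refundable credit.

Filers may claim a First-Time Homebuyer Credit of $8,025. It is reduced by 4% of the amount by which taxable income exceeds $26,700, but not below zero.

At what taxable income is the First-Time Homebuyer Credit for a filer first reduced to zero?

$227,325

The credit falls by 4% of each dollar above $26,700, so it reaches zero when the excess is $8,025 / 4% = $200,625: income = $26,700 + $200,625 = $227,325.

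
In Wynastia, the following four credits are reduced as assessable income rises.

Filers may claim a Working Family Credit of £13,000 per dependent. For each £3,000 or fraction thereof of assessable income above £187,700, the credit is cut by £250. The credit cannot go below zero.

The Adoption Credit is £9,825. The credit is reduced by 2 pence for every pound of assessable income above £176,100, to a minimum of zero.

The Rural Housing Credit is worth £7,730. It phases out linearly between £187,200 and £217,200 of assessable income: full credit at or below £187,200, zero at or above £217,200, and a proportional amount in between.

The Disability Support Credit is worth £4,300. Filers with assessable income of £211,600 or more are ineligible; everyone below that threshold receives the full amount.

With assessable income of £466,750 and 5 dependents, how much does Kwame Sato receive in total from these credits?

£45,512

Working Family Credit: base = 5 × £13,000 = £65,000. income exceeds £187,700 by £279,050, which is 94 full-or-partial £3,000 increments; reduction = 94 × £250 = £23,500, leaving £41,500.
Adoption Credit: 2% of the £290,650 excess over £176,100 is £5,813; credit = £9,825 − £5,813 = £4,012.
Rural Housing Credit: £466,750 is at or above £217,200, so the credit is £0.
Disability Support Credit: £466,750 meets or exceeds the £211,600 cutoff, so the credit is £0.
Total: £41,500 + £4,012 + £0 + £0 = £45,512.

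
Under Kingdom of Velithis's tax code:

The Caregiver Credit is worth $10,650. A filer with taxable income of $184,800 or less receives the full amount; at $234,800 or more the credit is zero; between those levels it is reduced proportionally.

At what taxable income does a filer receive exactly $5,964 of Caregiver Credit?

$5,964 is 5,964/10,650 of the full $10,650, so 4,686/10,650 of the $50,000 range has been used: income = $184,800 + $50,000 × 4,686/10,650 = $206,800.

$206,800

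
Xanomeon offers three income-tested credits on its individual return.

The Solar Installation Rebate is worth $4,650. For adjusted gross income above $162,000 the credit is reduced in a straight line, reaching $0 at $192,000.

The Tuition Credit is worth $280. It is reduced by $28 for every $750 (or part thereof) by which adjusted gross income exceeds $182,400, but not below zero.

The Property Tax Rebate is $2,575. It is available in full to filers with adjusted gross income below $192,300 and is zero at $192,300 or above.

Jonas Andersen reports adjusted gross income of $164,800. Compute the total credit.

Solar Installation Rebate: $164,800 is $2,800 into a $30,000 phase-out range, leaving 27,200/30,000 of the credit: $4,650 × 27,200/30,000 = $4,216.
Tuition Credit: $164,800 is at or below the $182,400 threshold, so the full $280 applies.
Property Tax Rebate: $164,800 is below the $192,300 cutoff, so the full $2,575 applies.
Total: $4,216 + $280 + $2,575 = $7,071.

$7,071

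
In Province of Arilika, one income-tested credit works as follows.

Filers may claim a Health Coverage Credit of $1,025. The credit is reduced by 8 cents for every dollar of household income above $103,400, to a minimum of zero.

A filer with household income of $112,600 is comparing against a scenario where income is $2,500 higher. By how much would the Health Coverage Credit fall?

$200

At $112,600 — 8% of the $9,200 excess over $103,400 is $736; credit = $1,025 − $736 = $289.
At $115,100 — 8% of the $11,700 excess over $103,400 is $936; credit = $1,025 − $936 = $89.
Lost: $289 − $89 = $200.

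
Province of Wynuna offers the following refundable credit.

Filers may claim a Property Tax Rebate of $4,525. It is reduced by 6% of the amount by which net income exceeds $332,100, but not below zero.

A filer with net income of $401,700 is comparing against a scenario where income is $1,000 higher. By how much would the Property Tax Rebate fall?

$60

At $401,700 — 6% of the $69,600 excess over $332,100 is $4,176; credit = $4,525 − $4,176 = $349.
At $402,700 — 6% of the $70,600 excess over $332,100 is $4,236; credit = $4,525 − $4,236 = $289.
Lost: $349 − $289 = $60.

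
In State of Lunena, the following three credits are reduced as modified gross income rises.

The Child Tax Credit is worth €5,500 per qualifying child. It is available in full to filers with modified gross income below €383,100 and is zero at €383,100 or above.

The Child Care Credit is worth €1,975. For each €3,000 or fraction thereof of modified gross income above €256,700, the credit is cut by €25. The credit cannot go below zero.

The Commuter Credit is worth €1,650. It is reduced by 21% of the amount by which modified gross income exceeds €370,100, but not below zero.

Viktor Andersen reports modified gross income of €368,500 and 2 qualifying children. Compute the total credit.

Child Tax Credit: base = 2 × €5,500 = €11,000. €368,500 is below the €383,100 cutoff, so the full €11,000 applies.
Child Care Credit: income exceeds €256,700 by €111,800, which is 38 full-or-partial €3,000 increments; reduction = 38 × €25 = €950, leaving €1,025.
Commuter Credit: €368,500 is at or below the €370,100 threshold, so the full €1,650 applies.
Total: €11,000 + €1,025 + €1,650 = €13,675.

€13,675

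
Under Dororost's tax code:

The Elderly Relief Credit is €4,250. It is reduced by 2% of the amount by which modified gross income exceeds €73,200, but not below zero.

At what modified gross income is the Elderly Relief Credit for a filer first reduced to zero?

The credit falls by 2% of each euro above €73,200, so it reaches zero when the excess is €4,250 / 2% = €212,500: income = €73,200 + €212,500 = €285,700.

€285,700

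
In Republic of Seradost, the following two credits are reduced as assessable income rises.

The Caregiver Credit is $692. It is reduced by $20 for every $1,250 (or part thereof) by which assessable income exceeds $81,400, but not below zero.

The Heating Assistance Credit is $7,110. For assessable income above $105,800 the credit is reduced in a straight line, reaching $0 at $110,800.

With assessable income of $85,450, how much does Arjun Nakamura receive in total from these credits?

Caregiver Credit: income exceeds $81,400 by $4,050, which is 4 full-or-partial $1,250 increments; reduction = 4 × $20 = $80, leaving $612.
Heating Assistance Credit: $85,450 is at or below the $105,800 threshold, so the full $7,110 applies.
Total: $612 + $7,110 = $7,722.

$7,722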